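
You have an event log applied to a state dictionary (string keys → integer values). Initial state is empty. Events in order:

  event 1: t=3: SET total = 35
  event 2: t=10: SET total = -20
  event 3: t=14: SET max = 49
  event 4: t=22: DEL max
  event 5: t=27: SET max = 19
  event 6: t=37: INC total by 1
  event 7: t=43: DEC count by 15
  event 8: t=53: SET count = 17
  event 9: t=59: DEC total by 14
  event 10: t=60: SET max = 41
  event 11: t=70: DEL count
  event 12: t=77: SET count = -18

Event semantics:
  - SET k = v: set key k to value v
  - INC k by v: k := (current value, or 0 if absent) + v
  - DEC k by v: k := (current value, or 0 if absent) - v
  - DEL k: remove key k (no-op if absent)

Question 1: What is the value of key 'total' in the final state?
Answer: -33

Derivation:
Track key 'total' through all 12 events:
  event 1 (t=3: SET total = 35): total (absent) -> 35
  event 2 (t=10: SET total = -20): total 35 -> -20
  event 3 (t=14: SET max = 49): total unchanged
  event 4 (t=22: DEL max): total unchanged
  event 5 (t=27: SET max = 19): total unchanged
  event 6 (t=37: INC total by 1): total -20 -> -19
  event 7 (t=43: DEC count by 15): total unchanged
  event 8 (t=53: SET count = 17): total unchanged
  event 9 (t=59: DEC total by 14): total -19 -> -33
  event 10 (t=60: SET max = 41): total unchanged
  event 11 (t=70: DEL count): total unchanged
  event 12 (t=77: SET count = -18): total unchanged
Final: total = -33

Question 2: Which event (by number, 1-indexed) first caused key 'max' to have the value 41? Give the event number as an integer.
Looking for first event where max becomes 41:
  event 3: max = 49
  event 4: max = (absent)
  event 5: max = 19
  event 6: max = 19
  event 7: max = 19
  event 8: max = 19
  event 9: max = 19
  event 10: max 19 -> 41  <-- first match

Answer: 10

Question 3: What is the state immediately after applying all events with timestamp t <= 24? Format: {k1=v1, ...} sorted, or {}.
Answer: {total=-20}

Derivation:
Apply events with t <= 24 (4 events):
  after event 1 (t=3: SET total = 35): {total=35}
  after event 2 (t=10: SET total = -20): {total=-20}
  after event 3 (t=14: SET max = 49): {max=49, total=-20}
  after event 4 (t=22: DEL max): {total=-20}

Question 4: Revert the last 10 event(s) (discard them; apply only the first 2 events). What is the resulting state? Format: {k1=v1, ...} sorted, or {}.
Answer: {total=-20}

Derivation:
Keep first 2 events (discard last 10):
  after event 1 (t=3: SET total = 35): {total=35}
  after event 2 (t=10: SET total = -20): {total=-20}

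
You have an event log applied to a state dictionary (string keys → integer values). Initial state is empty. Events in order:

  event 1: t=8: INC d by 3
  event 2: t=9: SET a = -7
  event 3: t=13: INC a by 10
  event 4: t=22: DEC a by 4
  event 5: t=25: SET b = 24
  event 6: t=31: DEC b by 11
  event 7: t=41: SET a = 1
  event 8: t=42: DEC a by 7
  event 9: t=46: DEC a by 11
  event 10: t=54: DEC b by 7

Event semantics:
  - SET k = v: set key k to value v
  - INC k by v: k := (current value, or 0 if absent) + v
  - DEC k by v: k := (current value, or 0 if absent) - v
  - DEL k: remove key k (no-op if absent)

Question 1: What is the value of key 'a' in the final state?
Answer: -17

Derivation:
Track key 'a' through all 10 events:
  event 1 (t=8: INC d by 3): a unchanged
  event 2 (t=9: SET a = -7): a (absent) -> -7
  event 3 (t=13: INC a by 10): a -7 -> 3
  event 4 (t=22: DEC a by 4): a 3 -> -1
  event 5 (t=25: SET b = 24): a unchanged
  event 6 (t=31: DEC b by 11): a unchanged
  event 7 (t=41: SET a = 1): a -1 -> 1
  event 8 (t=42: DEC a by 7): a 1 -> -6
  event 9 (t=46: DEC a by 11): a -6 -> -17
  event 10 (t=54: DEC b by 7): a unchanged
Final: a = -17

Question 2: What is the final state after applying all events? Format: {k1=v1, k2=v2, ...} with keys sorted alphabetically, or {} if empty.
  after event 1 (t=8: INC d by 3): {d=3}
  after event 2 (t=9: SET a = -7): {a=-7, d=3}
  after event 3 (t=13: INC a by 10): {a=3, d=3}
  after event 4 (t=22: DEC a by 4): {a=-1, d=3}
  after event 5 (t=25: SET b = 24): {a=-1, b=24, d=3}
  after event 6 (t=31: DEC b by 11): {a=-1, b=13, d=3}
  after event 7 (t=41: SET a = 1): {a=1, b=13, d=3}
  after event 8 (t=42: DEC a by 7): {a=-6, b=13, d=3}
  after event 9 (t=46: DEC a by 11): {a=-17, b=13, d=3}
  after event 10 (t=54: DEC b by 7): {a=-17, b=6, d=3}

Answer: {a=-17, b=6, d=3}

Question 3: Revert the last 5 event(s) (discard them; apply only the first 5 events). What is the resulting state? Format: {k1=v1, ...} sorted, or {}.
Keep first 5 events (discard last 5):
  after event 1 (t=8: INC d by 3): {d=3}
  after event 2 (t=9: SET a = -7): {a=-7, d=3}
  after event 3 (t=13: INC a by 10): {a=3, d=3}
  after event 4 (t=22: DEC a by 4): {a=-1, d=3}
  after event 5 (t=25: SET b = 24): {a=-1, b=24, d=3}

Answer: {a=-1, b=24, d=3}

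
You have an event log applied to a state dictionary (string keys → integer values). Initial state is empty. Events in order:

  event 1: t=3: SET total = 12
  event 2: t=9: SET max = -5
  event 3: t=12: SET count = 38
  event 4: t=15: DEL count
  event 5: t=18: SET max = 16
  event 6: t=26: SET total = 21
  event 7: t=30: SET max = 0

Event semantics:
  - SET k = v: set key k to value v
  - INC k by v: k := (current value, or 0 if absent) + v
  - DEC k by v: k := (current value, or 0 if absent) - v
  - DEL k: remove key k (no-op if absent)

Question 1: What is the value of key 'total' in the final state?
Track key 'total' through all 7 events:
  event 1 (t=3: SET total = 12): total (absent) -> 12
  event 2 (t=9: SET max = -5): total unchanged
  event 3 (t=12: SET count = 38): total unchanged
  event 4 (t=15: DEL count): total unchanged
  event 5 (t=18: SET max = 16): total unchanged
  event 6 (t=26: SET total = 21): total 12 -> 21
  event 7 (t=30: SET max = 0): total unchanged
Final: total = 21

Answer: 21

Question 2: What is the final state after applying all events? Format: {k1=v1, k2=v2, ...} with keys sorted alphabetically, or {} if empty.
Answer: {max=0, total=21}

Derivation:
  after event 1 (t=3: SET total = 12): {total=12}
  after event 2 (t=9: SET max = -5): {max=-5, total=12}
  after event 3 (t=12: SET count = 38): {count=38, max=-5, total=12}
  after event 4 (t=15: DEL count): {max=-5, total=12}
  after event 5 (t=18: SET max = 16): {max=16, total=12}
  after event 6 (t=26: SET total = 21): {max=16, total=21}
  after event 7 (t=30: SET max = 0): {max=0, total=21}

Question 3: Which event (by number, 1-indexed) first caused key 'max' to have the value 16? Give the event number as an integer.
Answer: 5

Derivation:
Looking for first event where max becomes 16:
  event 2: max = -5
  event 3: max = -5
  event 4: max = -5
  event 5: max -5 -> 16  <-- first match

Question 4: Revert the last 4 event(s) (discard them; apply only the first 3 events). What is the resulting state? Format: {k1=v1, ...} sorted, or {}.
Keep first 3 events (discard last 4):
  after event 1 (t=3: SET total = 12): {total=12}
  after event 2 (t=9: SET max = -5): {max=-5, total=12}
  after event 3 (t=12: SET count = 38): {count=38, max=-5, total=12}

Answer: {count=38, max=-5, total=12}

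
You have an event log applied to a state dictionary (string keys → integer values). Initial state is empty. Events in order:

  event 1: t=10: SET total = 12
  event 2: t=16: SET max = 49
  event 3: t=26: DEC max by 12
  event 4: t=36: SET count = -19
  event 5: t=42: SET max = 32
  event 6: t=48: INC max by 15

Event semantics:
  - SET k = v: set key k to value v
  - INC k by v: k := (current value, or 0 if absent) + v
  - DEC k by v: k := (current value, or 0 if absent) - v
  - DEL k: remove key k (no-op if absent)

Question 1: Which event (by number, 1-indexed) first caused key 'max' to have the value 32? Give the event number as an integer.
Answer: 5

Derivation:
Looking for first event where max becomes 32:
  event 2: max = 49
  event 3: max = 37
  event 4: max = 37
  event 5: max 37 -> 32  <-- first match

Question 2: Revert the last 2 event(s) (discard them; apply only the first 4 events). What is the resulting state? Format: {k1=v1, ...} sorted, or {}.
Keep first 4 events (discard last 2):
  after event 1 (t=10: SET total = 12): {total=12}
  after event 2 (t=16: SET max = 49): {max=49, total=12}
  after event 3 (t=26: DEC max by 12): {max=37, total=12}
  after event 4 (t=36: SET count = -19): {count=-19, max=37, total=12}

Answer: {count=-19, max=37, total=12}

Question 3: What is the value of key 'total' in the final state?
Track key 'total' through all 6 events:
  event 1 (t=10: SET total = 12): total (absent) -> 12
  event 2 (t=16: SET max = 49): total unchanged
  event 3 (t=26: DEC max by 12): total unchanged
  event 4 (t=36: SET count = -19): total unchanged
  event 5 (t=42: SET max = 32): total unchanged
  event 6 (t=48: INC max by 15): total unchanged
Final: total = 12

Answer: 12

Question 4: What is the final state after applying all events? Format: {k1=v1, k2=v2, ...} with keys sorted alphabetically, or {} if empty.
Answer: {count=-19, max=47, total=12}

Derivation:
  after event 1 (t=10: SET total = 12): {total=12}
  after event 2 (t=16: SET max = 49): {max=49, total=12}
  after event 3 (t=26: DEC max by 12): {max=37, total=12}
  after event 4 (t=36: SET count = -19): {count=-19, max=37, total=12}
  after event 5 (t=42: SET max = 32): {count=-19, max=32, total=12}
  after event 6 (t=48: INC max by 15): {count=-19, max=47, total=12}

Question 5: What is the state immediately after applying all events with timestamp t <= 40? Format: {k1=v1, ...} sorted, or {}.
Answer: {count=-19, max=37, total=12}

Derivation:
Apply events with t <= 40 (4 events):
  after event 1 (t=10: SET total = 12): {total=12}
  after event 2 (t=16: SET max = 49): {max=49, total=12}
  after event 3 (t=26: DEC max by 12): {max=37, total=12}
  after event 4 (t=36: SET count = -19): {count=-19, max=37, total=12}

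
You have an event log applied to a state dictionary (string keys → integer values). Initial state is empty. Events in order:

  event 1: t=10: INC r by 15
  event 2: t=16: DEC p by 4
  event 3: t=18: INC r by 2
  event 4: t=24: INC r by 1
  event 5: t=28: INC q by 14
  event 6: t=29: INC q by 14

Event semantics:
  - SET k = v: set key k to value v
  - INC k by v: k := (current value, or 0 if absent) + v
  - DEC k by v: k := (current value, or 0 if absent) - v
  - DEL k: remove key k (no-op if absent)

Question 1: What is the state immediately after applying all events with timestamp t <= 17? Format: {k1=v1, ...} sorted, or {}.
Apply events with t <= 17 (2 events):
  after event 1 (t=10: INC r by 15): {r=15}
  after event 2 (t=16: DEC p by 4): {p=-4, r=15}

Answer: {p=-4, r=15}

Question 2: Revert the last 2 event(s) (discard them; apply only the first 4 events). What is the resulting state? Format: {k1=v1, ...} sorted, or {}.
Answer: {p=-4, r=18}

Derivation:
Keep first 4 events (discard last 2):
  after event 1 (t=10: INC r by 15): {r=15}
  after event 2 (t=16: DEC p by 4): {p=-4, r=15}
  after event 3 (t=18: INC r by 2): {p=-4, r=17}
  after event 4 (t=24: INC r by 1): {p=-4, r=18}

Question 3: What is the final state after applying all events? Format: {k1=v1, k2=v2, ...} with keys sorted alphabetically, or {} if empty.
Answer: {p=-4, q=28, r=18}

Derivation:
  after event 1 (t=10: INC r by 15): {r=15}
  after event 2 (t=16: DEC p by 4): {p=-4, r=15}
  after event 3 (t=18: INC r by 2): {p=-4, r=17}
  after event 4 (t=24: INC r by 1): {p=-4, r=18}
  after event 5 (t=28: INC q by 14): {p=-4, q=14, r=18}
  after event 6 (t=29: INC q by 14): {p=-4, q=28, r=18}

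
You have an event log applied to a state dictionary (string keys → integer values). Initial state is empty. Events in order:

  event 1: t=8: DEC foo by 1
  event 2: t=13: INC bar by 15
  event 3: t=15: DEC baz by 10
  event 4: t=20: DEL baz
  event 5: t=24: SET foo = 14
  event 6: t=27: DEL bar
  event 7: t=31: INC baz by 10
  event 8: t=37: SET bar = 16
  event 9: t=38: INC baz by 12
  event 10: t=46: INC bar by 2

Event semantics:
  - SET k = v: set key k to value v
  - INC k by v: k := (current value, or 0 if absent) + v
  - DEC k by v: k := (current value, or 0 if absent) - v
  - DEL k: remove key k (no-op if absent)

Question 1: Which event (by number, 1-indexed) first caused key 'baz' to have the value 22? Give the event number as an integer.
Answer: 9

Derivation:
Looking for first event where baz becomes 22:
  event 3: baz = -10
  event 4: baz = (absent)
  event 7: baz = 10
  event 8: baz = 10
  event 9: baz 10 -> 22  <-- first match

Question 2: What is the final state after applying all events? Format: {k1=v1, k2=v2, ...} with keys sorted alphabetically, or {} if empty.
  after event 1 (t=8: DEC foo by 1): {foo=-1}
  after event 2 (t=13: INC bar by 15): {bar=15, foo=-1}
  after event 3 (t=15: DEC baz by 10): {bar=15, baz=-10, foo=-1}
  after event 4 (t=20: DEL baz): {bar=15, foo=-1}
  after event 5 (t=24: SET foo = 14): {bar=15, foo=14}
  after event 6 (t=27: DEL bar): {foo=14}
  after event 7 (t=31: INC baz by 10): {baz=10, foo=14}
  after event 8 (t=37: SET bar = 16): {bar=16, baz=10, foo=14}
  after event 9 (t=38: INC baz by 12): {bar=16, baz=22, foo=14}
  after event 10 (t=46: INC bar by 2): {bar=18, baz=22, foo=14}

Answer: {bar=18, baz=22, foo=14}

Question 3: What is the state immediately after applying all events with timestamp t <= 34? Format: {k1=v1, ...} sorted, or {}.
Answer: {baz=10, foo=14}

Derivation:
Apply events with t <= 34 (7 events):
  after event 1 (t=8: DEC foo by 1): {foo=-1}
  after event 2 (t=13: INC bar by 15): {bar=15, foo=-1}
  after event 3 (t=15: DEC baz by 10): {bar=15, baz=-10, foo=-1}
  after event 4 (t=20: DEL baz): {bar=15, foo=-1}
  after event 5 (t=24: SET foo = 14): {bar=15, foo=14}
  after event 6 (t=27: DEL bar): {foo=14}
  after event 7 (t=31: INC baz by 10): {baz=10, foo=14}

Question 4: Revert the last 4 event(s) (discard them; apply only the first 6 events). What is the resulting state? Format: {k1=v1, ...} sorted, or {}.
Keep first 6 events (discard last 4):
  after event 1 (t=8: DEC foo by 1): {foo=-1}
  after event 2 (t=13: INC bar by 15): {bar=15, foo=-1}
  after event 3 (t=15: DEC baz by 10): {bar=15, baz=-10, foo=-1}
  after event 4 (t=20: DEL baz): {bar=15, foo=-1}
  after event 5 (t=24: SET foo = 14): {bar=15, foo=14}
  after event 6 (t=27: DEL bar): {foo=14}

Answer: {foo=14}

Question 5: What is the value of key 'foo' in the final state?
Track key 'foo' through all 10 events:
  event 1 (t=8: DEC foo by 1): foo (absent) -> -1
  event 2 (t=13: INC bar by 15): foo unchanged
  event 3 (t=15: DEC baz by 10): foo unchanged
  event 4 (t=20: DEL baz): foo unchanged
  event 5 (t=24: SET foo = 14): foo -1 -> 14
  event 6 (t=27: DEL bar): foo unchanged
  event 7 (t=31: INC baz by 10): foo unchanged
  event 8 (t=37: SET bar = 16): foo unchanged
  event 9 (t=38: INC baz by 12): foo unchanged
  event 10 (t=46: INC bar by 2): foo unchanged
Final: foo = 14

Answer: 14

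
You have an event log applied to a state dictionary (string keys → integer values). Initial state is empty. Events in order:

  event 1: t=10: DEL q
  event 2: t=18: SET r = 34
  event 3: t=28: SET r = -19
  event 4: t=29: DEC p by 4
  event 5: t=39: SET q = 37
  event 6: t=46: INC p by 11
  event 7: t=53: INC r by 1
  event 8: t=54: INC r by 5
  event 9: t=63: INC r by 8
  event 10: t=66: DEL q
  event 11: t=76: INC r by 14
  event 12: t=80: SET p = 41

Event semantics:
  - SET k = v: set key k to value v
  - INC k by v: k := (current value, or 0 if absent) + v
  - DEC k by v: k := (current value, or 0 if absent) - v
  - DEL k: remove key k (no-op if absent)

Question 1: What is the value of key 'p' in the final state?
Track key 'p' through all 12 events:
  event 1 (t=10: DEL q): p unchanged
  event 2 (t=18: SET r = 34): p unchanged
  event 3 (t=28: SET r = -19): p unchanged
  event 4 (t=29: DEC p by 4): p (absent) -> -4
  event 5 (t=39: SET q = 37): p unchanged
  event 6 (t=46: INC p by 11): p -4 -> 7
  event 7 (t=53: INC r by 1): p unchanged
  event 8 (t=54: INC r by 5): p unchanged
  event 9 (t=63: INC r by 8): p unchanged
  event 10 (t=66: DEL q): p unchanged
  event 11 (t=76: INC r by 14): p unchanged
  event 12 (t=80: SET p = 41): p 7 -> 41
Final: p = 41

Answer: 41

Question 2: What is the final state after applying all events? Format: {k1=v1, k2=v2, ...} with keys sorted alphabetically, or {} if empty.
  after event 1 (t=10: DEL q): {}
  after event 2 (t=18: SET r = 34): {r=34}
  after event 3 (t=28: SET r = -19): {r=-19}
  after event 4 (t=29: DEC p by 4): {p=-4, r=-19}
  after event 5 (t=39: SET q = 37): {p=-4, q=37, r=-19}
  after event 6 (t=46: INC p by 11): {p=7, q=37, r=-19}
  after event 7 (t=53: INC r by 1): {p=7, q=37, r=-18}
  after event 8 (t=54: INC r by 5): {p=7, q=37, r=-13}
  after event 9 (t=63: INC r by 8): {p=7, q=37, r=-5}
  after event 10 (t=66: DEL q): {p=7, r=-5}
  after event 11 (t=76: INC r by 14): {p=7, r=9}
  after event 12 (t=80: SET p = 41): {p=41, r=9}

Answer: {p=41, r=9}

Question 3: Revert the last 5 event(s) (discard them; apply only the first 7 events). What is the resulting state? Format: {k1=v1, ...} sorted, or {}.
Keep first 7 events (discard last 5):
  after event 1 (t=10: DEL q): {}
  after event 2 (t=18: SET r = 34): {r=34}
  after event 3 (t=28: SET r = -19): {r=-19}
  after event 4 (t=29: DEC p by 4): {p=-4, r=-19}
  after event 5 (t=39: SET q = 37): {p=-4, q=37, r=-19}
  after event 6 (t=46: INC p by 11): {p=7, q=37, r=-19}
  after event 7 (t=53: INC r by 1): {p=7, q=37, r=-18}

Answer: {p=7, q=37, r=-18}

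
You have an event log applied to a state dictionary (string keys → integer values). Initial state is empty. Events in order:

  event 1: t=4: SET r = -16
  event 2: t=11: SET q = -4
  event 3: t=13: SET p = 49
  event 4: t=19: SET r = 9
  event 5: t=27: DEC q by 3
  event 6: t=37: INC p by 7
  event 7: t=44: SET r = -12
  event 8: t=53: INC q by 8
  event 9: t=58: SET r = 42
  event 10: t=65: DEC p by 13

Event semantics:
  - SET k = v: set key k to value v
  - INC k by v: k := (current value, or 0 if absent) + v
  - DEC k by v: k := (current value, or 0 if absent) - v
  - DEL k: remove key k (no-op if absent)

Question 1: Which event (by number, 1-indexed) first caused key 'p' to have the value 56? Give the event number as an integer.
Looking for first event where p becomes 56:
  event 3: p = 49
  event 4: p = 49
  event 5: p = 49
  event 6: p 49 -> 56  <-- first match

Answer: 6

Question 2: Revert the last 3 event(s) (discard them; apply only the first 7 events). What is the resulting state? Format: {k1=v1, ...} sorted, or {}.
Keep first 7 events (discard last 3):
  after event 1 (t=4: SET r = -16): {r=-16}
  after event 2 (t=11: SET q = -4): {q=-4, r=-16}
  after event 3 (t=13: SET p = 49): {p=49, q=-4, r=-16}
  after event 4 (t=19: SET r = 9): {p=49, q=-4, r=9}
  after event 5 (t=27: DEC q by 3): {p=49, q=-7, r=9}
  after event 6 (t=37: INC p by 7): {p=56, q=-7, r=9}
  after event 7 (t=44: SET r = -12): {p=56, q=-7, r=-12}

Answer: {p=56, q=-7, r=-12}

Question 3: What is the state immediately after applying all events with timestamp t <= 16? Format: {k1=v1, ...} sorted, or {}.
Answer: {p=49, q=-4, r=-16}

Derivation:
Apply events with t <= 16 (3 events):
  after event 1 (t=4: SET r = -16): {r=-16}
  after event 2 (t=11: SET q = -4): {q=-4, r=-16}
  after event 3 (t=13: SET p = 49): {p=49, q=-4, r=-16}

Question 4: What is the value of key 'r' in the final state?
Track key 'r' through all 10 events:
  event 1 (t=4: SET r = -16): r (absent) -> -16
  event 2 (t=11: SET q = -4): r unchanged
  event 3 (t=13: SET p = 49): r unchanged
  event 4 (t=19: SET r = 9): r -16 -> 9
  event 5 (t=27: DEC q by 3): r unchanged
  event 6 (t=37: INC p by 7): r unchanged
  event 7 (t=44: SET r = -12): r 9 -> -12
  event 8 (t=53: INC q by 8): r unchanged
  event 9 (t=58: SET r = 42): r -12 -> 42
  event 10 (t=65: DEC p by 13): r unchanged
Final: r = 42

Answer: 42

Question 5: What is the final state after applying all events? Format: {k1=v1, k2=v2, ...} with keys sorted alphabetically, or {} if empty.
Answer: {p=43, q=1, r=42}

Derivation:
  after event 1 (t=4: SET r = -16): {r=-16}
  after event 2 (t=11: SET q = -4): {q=-4, r=-16}
  after event 3 (t=13: SET p = 49): {p=49, q=-4, r=-16}
  after event 4 (t=19: SET r = 9): {p=49, q=-4, r=9}
  after event 5 (t=27: DEC q by 3): {p=49, q=-7, r=9}
  after event 6 (t=37: INC p by 7): {p=56, q=-7, r=9}
  after event 7 (t=44: SET r = -12): {p=56, q=-7, r=-12}
  after event 8 (t=53: INC q by 8): {p=56, q=1, r=-12}
  after event 9 (t=58: SET r = 42): {p=56, q=1, r=42}
  after event 10 (t=65: DEC p by 13): {p=43, q=1, r=42}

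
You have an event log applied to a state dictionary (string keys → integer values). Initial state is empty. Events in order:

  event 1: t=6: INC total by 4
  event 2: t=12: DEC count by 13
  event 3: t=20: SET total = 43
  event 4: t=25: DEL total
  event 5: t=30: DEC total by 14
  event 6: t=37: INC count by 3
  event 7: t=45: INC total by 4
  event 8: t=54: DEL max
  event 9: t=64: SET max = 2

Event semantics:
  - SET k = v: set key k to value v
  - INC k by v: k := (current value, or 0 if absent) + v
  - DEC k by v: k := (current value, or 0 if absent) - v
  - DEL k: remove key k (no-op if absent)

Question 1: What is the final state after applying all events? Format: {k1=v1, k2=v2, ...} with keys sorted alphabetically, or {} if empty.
Answer: {count=-10, max=2, total=-10}

Derivation:
  after event 1 (t=6: INC total by 4): {total=4}
  after event 2 (t=12: DEC count by 13): {count=-13, total=4}
  after event 3 (t=20: SET total = 43): {count=-13, total=43}
  after event 4 (t=25: DEL total): {count=-13}
  after event 5 (t=30: DEC total by 14): {count=-13, total=-14}
  after event 6 (t=37: INC count by 3): {count=-10, total=-14}
  after event 7 (t=45: INC total by 4): {count=-10, total=-10}
  after event 8 (t=54: DEL max): {count=-10, total=-10}
  after event 9 (t=64: SET max = 2): {count=-10, max=2, total=-10}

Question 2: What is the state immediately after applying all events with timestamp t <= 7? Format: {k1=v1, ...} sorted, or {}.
Apply events with t <= 7 (1 events):
  after event 1 (t=6: INC total by 4): {total=4}

Answer: {total=4}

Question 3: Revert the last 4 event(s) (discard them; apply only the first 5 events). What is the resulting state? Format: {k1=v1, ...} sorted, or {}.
Answer: {count=-13, total=-14}

Derivation:
Keep first 5 events (discard last 4):
  after event 1 (t=6: INC total by 4): {total=4}
  after event 2 (t=12: DEC count by 13): {count=-13, total=4}
  after event 3 (t=20: SET total = 43): {count=-13, total=43}
  after event 4 (t=25: DEL total): {count=-13}
  after event 5 (t=30: DEC total by 14): {count=-13, total=-14}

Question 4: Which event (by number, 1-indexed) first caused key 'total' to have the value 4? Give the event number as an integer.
Answer: 1

Derivation:
Looking for first event where total becomes 4:
  event 1: total (absent) -> 4  <-- first match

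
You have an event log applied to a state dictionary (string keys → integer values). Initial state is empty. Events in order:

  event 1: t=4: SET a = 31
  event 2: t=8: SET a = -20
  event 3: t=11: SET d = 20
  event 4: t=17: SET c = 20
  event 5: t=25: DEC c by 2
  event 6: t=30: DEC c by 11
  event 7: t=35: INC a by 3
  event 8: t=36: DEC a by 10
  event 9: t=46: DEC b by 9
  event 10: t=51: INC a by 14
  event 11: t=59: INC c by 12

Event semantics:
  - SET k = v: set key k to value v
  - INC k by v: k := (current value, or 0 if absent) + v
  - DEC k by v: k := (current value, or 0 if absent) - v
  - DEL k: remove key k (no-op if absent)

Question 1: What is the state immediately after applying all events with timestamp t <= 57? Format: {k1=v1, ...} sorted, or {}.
Answer: {a=-13, b=-9, c=7, d=20}

Derivation:
Apply events with t <= 57 (10 events):
  after event 1 (t=4: SET a = 31): {a=31}
  after event 2 (t=8: SET a = -20): {a=-20}
  after event 3 (t=11: SET d = 20): {a=-20, d=20}
  after event 4 (t=17: SET c = 20): {a=-20, c=20, d=20}
  after event 5 (t=25: DEC c by 2): {a=-20, c=18, d=20}
  after event 6 (t=30: DEC c by 11): {a=-20, c=7, d=20}
  after event 7 (t=35: INC a by 3): {a=-17, c=7, d=20}
  after event 8 (t=36: DEC a by 10): {a=-27, c=7, d=20}
  after event 9 (t=46: DEC b by 9): {a=-27, b=-9, c=7, d=20}
  after event 10 (t=51: INC a by 14): {a=-13, b=-9, c=7, d=20}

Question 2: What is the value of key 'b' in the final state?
Track key 'b' through all 11 events:
  event 1 (t=4: SET a = 31): b unchanged
  event 2 (t=8: SET a = -20): b unchanged
  event 3 (t=11: SET d = 20): b unchanged
  event 4 (t=17: SET c = 20): b unchanged
  event 5 (t=25: DEC c by 2): b unchanged
  event 6 (t=30: DEC c by 11): b unchanged
  event 7 (t=35: INC a by 3): b unchanged
  event 8 (t=36: DEC a by 10): b unchanged
  event 9 (t=46: DEC b by 9): b (absent) -> -9
  event 10 (t=51: INC a by 14): b unchanged
  event 11 (t=59: INC c by 12): b unchanged
Final: b = -9

Answer: -9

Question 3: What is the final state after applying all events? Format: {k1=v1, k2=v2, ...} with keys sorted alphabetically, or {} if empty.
Answer: {a=-13, b=-9, c=19, d=20}

Derivation:
  after event 1 (t=4: SET a = 31): {a=31}
  after event 2 (t=8: SET a = -20): {a=-20}
  after event 3 (t=11: SET d = 20): {a=-20, d=20}
  after event 4 (t=17: SET c = 20): {a=-20, c=20, d=20}
  after event 5 (t=25: DEC c by 2): {a=-20, c=18, d=20}
  after event 6 (t=30: DEC c by 11): {a=-20, c=7, d=20}
  after event 7 (t=35: INC a by 3): {a=-17, c=7, d=20}
  after event 8 (t=36: DEC a by 10): {a=-27, c=7, d=20}
  after event 9 (t=46: DEC b by 9): {a=-27, b=-9, c=7, d=20}
  after event 10 (t=51: INC a by 14): {a=-13, b=-9, c=7, d=20}
  after event 11 (t=59: INC c by 12): {a=-13, b=-9, c=19, d=20}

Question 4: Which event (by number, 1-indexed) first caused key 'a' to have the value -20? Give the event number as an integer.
Answer: 2

Derivation:
Looking for first event where a becomes -20:
  event 1: a = 31
  event 2: a 31 -> -20  <-- first match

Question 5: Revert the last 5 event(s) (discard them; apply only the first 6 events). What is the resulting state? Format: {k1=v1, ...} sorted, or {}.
Keep first 6 events (discard last 5):
  after event 1 (t=4: SET a = 31): {a=31}
  after event 2 (t=8: SET a = -20): {a=-20}
  after event 3 (t=11: SET d = 20): {a=-20, d=20}
  after event 4 (t=17: SET c = 20): {a=-20, c=20, d=20}
  after event 5 (t=25: DEC c by 2): {a=-20, c=18, d=20}
  after event 6 (t=30: DEC c by 11): {a=-20, c=7, d=20}

Answer: {a=-20, c=7, d=20}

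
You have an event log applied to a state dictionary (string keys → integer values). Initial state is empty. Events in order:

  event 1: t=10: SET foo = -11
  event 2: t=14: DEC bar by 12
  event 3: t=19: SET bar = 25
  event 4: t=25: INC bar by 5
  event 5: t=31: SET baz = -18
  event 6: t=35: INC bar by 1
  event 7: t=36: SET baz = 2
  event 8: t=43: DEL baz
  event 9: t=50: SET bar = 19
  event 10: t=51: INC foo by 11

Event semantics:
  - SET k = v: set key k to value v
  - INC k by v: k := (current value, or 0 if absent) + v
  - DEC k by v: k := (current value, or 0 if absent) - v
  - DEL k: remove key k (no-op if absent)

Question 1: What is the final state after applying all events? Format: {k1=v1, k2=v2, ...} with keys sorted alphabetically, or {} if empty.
  after event 1 (t=10: SET foo = -11): {foo=-11}
  after event 2 (t=14: DEC bar by 12): {bar=-12, foo=-11}
  after event 3 (t=19: SET bar = 25): {bar=25, foo=-11}
  after event 4 (t=25: INC bar by 5): {bar=30, foo=-11}
  after event 5 (t=31: SET baz = -18): {bar=30, baz=-18, foo=-11}
  after event 6 (t=35: INC bar by 1): {bar=31, baz=-18, foo=-11}
  after event 7 (t=36: SET baz = 2): {bar=31, baz=2, foo=-11}
  after event 8 (t=43: DEL baz): {bar=31, foo=-11}
  after event 9 (t=50: SET bar = 19): {bar=19, foo=-11}
  after event 10 (t=51: INC foo by 11): {bar=19, foo=0}

Answer: {bar=19, foo=0}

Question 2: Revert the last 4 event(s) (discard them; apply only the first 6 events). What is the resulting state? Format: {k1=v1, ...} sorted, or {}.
Answer: {bar=31, baz=-18, foo=-11}

Derivation:
Keep first 6 events (discard last 4):
  after event 1 (t=10: SET foo = -11): {foo=-11}
  after event 2 (t=14: DEC bar by 12): {bar=-12, foo=-11}
  after event 3 (t=19: SET bar = 25): {bar=25, foo=-11}
  after event 4 (t=25: INC bar by 5): {bar=30, foo=-11}
  after event 5 (t=31: SET baz = -18): {bar=30, baz=-18, foo=-11}
  after event 6 (t=35: INC bar by 1): {bar=31, baz=-18, foo=-11}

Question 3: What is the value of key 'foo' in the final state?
Track key 'foo' through all 10 events:
  event 1 (t=10: SET foo = -11): foo (absent) -> -11
  event 2 (t=14: DEC bar by 12): foo unchanged
  event 3 (t=19: SET bar = 25): foo unchanged
  event 4 (t=25: INC bar by 5): foo unchanged
  event 5 (t=31: SET baz = -18): foo unchanged
  event 6 (t=35: INC bar by 1): foo unchanged
  event 7 (t=36: SET baz = 2): foo unchanged
  event 8 (t=43: DEL baz): foo unchanged
  event 9 (t=50: SET bar = 19): foo unchanged
  event 10 (t=51: INC foo by 11): foo -11 -> 0
Final: foo = 0

Answer: 0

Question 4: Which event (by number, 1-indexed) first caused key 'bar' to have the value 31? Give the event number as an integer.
Looking for first event where bar becomes 31:
  event 2: bar = -12
  event 3: bar = 25
  event 4: bar = 30
  event 5: bar = 30
  event 6: bar 30 -> 31  <-- first match

Answer: 6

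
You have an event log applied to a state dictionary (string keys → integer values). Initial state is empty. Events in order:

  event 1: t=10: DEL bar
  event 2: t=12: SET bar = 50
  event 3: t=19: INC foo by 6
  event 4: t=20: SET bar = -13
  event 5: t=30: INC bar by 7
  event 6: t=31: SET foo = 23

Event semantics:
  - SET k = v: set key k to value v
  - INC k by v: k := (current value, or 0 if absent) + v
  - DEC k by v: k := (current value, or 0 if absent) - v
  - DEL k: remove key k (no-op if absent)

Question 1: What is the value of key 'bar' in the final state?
Answer: -6

Derivation:
Track key 'bar' through all 6 events:
  event 1 (t=10: DEL bar): bar (absent) -> (absent)
  event 2 (t=12: SET bar = 50): bar (absent) -> 50
  event 3 (t=19: INC foo by 6): bar unchanged
  event 4 (t=20: SET bar = -13): bar 50 -> -13
  event 5 (t=30: INC bar by 7): bar -13 -> -6
  event 6 (t=31: SET foo = 23): bar unchanged
Final: bar = -6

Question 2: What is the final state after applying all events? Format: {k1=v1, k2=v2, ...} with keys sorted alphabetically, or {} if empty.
Answer: {bar=-6, foo=23}

Derivation:
  after event 1 (t=10: DEL bar): {}
  after event 2 (t=12: SET bar = 50): {bar=50}
  after event 3 (t=19: INC foo by 6): {bar=50, foo=6}
  after event 4 (t=20: SET bar = -13): {bar=-13, foo=6}
  after event 5 (t=30: INC bar by 7): {bar=-6, foo=6}
  after event 6 (t=31: SET foo = 23): {bar=-6, foo=23}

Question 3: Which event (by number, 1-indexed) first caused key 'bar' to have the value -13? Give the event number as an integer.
Answer: 4

Derivation:
Looking for first event where bar becomes -13:
  event 2: bar = 50
  event 3: bar = 50
  event 4: bar 50 -> -13  <-- first match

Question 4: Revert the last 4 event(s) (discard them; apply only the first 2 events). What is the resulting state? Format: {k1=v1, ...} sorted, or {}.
Answer: {bar=50}

Derivation:
Keep first 2 events (discard last 4):
  after event 1 (t=10: DEL bar): {}
  after event 2 (t=12: SET bar = 50): {bar=50}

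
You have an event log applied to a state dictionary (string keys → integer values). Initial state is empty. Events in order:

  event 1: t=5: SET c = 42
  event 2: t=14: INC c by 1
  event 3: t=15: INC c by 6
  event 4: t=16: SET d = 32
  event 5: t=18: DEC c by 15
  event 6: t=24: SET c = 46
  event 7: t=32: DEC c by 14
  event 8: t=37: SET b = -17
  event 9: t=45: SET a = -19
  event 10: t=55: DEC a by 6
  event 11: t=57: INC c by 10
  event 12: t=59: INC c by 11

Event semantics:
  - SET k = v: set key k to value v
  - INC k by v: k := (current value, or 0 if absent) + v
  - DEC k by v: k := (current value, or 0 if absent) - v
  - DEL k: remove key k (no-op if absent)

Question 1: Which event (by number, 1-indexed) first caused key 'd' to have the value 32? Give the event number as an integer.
Answer: 4

Derivation:
Looking for first event where d becomes 32:
  event 4: d (absent) -> 32  <-- first match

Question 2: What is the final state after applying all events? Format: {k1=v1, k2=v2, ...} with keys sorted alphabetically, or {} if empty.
Answer: {a=-25, b=-17, c=53, d=32}

Derivation:
  after event 1 (t=5: SET c = 42): {c=42}
  after event 2 (t=14: INC c by 1): {c=43}
  after event 3 (t=15: INC c by 6): {c=49}
  after event 4 (t=16: SET d = 32): {c=49, d=32}
  after event 5 (t=18: DEC c by 15): {c=34, d=32}
  after event 6 (t=24: SET c = 46): {c=46, d=32}
  after event 7 (t=32: DEC c by 14): {c=32, d=32}
  after event 8 (t=37: SET b = -17): {b=-17, c=32, d=32}
  after event 9 (t=45: SET a = -19): {a=-19, b=-17, c=32, d=32}
  after event 10 (t=55: DEC a by 6): {a=-25, b=-17, c=32, d=32}
  after event 11 (t=57: INC c by 10): {a=-25, b=-17, c=42, d=32}
  after event 12 (t=59: INC c by 11): {a=-25, b=-17, c=53, d=32}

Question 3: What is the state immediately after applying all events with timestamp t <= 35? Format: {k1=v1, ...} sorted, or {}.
Apply events with t <= 35 (7 events):
  after event 1 (t=5: SET c = 42): {c=42}
  after event 2 (t=14: INC c by 1): {c=43}
  after event 3 (t=15: INC c by 6): {c=49}
  after event 4 (t=16: SET d = 32): {c=49, d=32}
  after event 5 (t=18: DEC c by 15): {c=34, d=32}
  after event 6 (t=24: SET c = 46): {c=46, d=32}
  after event 7 (t=32: DEC c by 14): {c=32, d=32}

Answer: {c=32, d=32}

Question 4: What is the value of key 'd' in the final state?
Track key 'd' through all 12 events:
  event 1 (t=5: SET c = 42): d unchanged
  event 2 (t=14: INC c by 1): d unchanged
  event 3 (t=15: INC c by 6): d unchanged
  event 4 (t=16: SET d = 32): d (absent) -> 32
  event 5 (t=18: DEC c by 15): d unchanged
  event 6 (t=24: SET c = 46): d unchanged
  event 7 (t=32: DEC c by 14): d unchanged
  event 8 (t=37: SET b = -17): d unchanged
  event 9 (t=45: SET a = -19): d unchanged
  event 10 (t=55: DEC a by 6): d unchanged
  event 11 (t=57: INC c by 10): d unchanged
  event 12 (t=59: INC c by 11): d unchanged
Final: d = 32

Answer: 32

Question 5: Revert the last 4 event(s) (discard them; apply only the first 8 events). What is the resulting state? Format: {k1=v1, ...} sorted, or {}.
Answer: {b=-17, c=32, d=32}

Derivation:
Keep first 8 events (discard last 4):
  after event 1 (t=5: SET c = 42): {c=42}
  after event 2 (t=14: INC c by 1): {c=43}
  after event 3 (t=15: INC c by 6): {c=49}
  after event 4 (t=16: SET d = 32): {c=49, d=32}
  after event 5 (t=18: DEC c by 15): {c=34, d=32}
  after event 6 (t=24: SET c = 46): {c=46, d=32}
  after event 7 (t=32: DEC c by 14): {c=32, d=32}
  after event 8 (t=37: SET b = -17): {b=-17, c=32, d=32}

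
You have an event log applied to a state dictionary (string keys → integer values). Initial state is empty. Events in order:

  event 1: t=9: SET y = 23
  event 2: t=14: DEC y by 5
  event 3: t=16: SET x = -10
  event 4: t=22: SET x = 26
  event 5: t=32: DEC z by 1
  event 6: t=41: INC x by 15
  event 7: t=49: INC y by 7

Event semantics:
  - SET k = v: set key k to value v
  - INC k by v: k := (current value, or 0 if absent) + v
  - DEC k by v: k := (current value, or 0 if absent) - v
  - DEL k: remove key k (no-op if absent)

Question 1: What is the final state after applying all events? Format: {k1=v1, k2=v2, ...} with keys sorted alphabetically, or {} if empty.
Answer: {x=41, y=25, z=-1}

Derivation:
  after event 1 (t=9: SET y = 23): {y=23}
  after event 2 (t=14: DEC y by 5): {y=18}
  after event 3 (t=16: SET x = -10): {x=-10, y=18}
  after event 4 (t=22: SET x = 26): {x=26, y=18}
  after event 5 (t=32: DEC z by 1): {x=26, y=18, z=-1}
  after event 6 (t=41: INC x by 15): {x=41, y=18, z=-1}
  after event 7 (t=49: INC y by 7): {x=41, y=25, z=-1}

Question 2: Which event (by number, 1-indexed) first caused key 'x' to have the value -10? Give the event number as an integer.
Answer: 3

Derivation:
Looking for first event where x becomes -10:
  event 3: x (absent) -> -10  <-- first match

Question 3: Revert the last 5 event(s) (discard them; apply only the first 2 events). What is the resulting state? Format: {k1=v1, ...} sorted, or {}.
Keep first 2 events (discard last 5):
  after event 1 (t=9: SET y = 23): {y=23}
  after event 2 (t=14: DEC y by 5): {y=18}

Answer: {y=18}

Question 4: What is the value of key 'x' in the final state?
Track key 'x' through all 7 events:
  event 1 (t=9: SET y = 23): x unchanged
  event 2 (t=14: DEC y by 5): x unchanged
  event 3 (t=16: SET x = -10): x (absent) -> -10
  event 4 (t=22: SET x = 26): x -10 -> 26
  event 5 (t=32: DEC z by 1): x unchanged
  event 6 (t=41: INC x by 15): x 26 -> 41
  event 7 (t=49: INC y by 7): x unchanged
Final: x = 41

Answer: 41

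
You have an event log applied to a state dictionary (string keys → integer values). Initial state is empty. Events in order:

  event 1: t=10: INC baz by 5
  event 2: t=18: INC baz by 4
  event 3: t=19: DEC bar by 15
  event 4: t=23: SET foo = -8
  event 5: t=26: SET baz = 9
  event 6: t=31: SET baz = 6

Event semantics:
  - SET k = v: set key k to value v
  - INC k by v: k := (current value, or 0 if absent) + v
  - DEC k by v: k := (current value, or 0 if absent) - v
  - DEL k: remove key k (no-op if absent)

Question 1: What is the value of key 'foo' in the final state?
Answer: -8

Derivation:
Track key 'foo' through all 6 events:
  event 1 (t=10: INC baz by 5): foo unchanged
  event 2 (t=18: INC baz by 4): foo unchanged
  event 3 (t=19: DEC bar by 15): foo unchanged
  event 4 (t=23: SET foo = -8): foo (absent) -> -8
  event 5 (t=26: SET baz = 9): foo unchanged
  event 6 (t=31: SET baz = 6): foo unchanged
Final: foo = -8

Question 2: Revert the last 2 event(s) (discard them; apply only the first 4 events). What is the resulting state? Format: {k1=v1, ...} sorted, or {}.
Answer: {bar=-15, baz=9, foo=-8}

Derivation:
Keep first 4 events (discard last 2):
  after event 1 (t=10: INC baz by 5): {baz=5}
  after event 2 (t=18: INC baz by 4): {baz=9}
  after event 3 (t=19: DEC bar by 15): {bar=-15, baz=9}
  after event 4 (t=23: SET foo = -8): {bar=-15, baz=9, foo=-8}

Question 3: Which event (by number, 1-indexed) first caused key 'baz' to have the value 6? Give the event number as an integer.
Answer: 6

Derivation:
Looking for first event where baz becomes 6:
  event 1: baz = 5
  event 2: baz = 9
  event 3: baz = 9
  event 4: baz = 9
  event 5: baz = 9
  event 6: baz 9 -> 6  <-- first match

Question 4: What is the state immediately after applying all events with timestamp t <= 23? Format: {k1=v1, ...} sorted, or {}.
Answer: {bar=-15, baz=9, foo=-8}

Derivation:
Apply events with t <= 23 (4 events):
  after event 1 (t=10: INC baz by 5): {baz=5}
  after event 2 (t=18: INC baz by 4): {baz=9}
  after event 3 (t=19: DEC bar by 15): {bar=-15, baz=9}
  after event 4 (t=23: SET foo = -8): {bar=-15, baz=9, foo=-8}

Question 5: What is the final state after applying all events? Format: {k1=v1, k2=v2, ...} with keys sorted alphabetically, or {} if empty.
Answer: {bar=-15, baz=6, foo=-8}

Derivation:
  after event 1 (t=10: INC baz by 5): {baz=5}
  after event 2 (t=18: INC baz by 4): {baz=9}
  after event 3 (t=19: DEC bar by 15): {bar=-15, baz=9}
  after event 4 (t=23: SET foo = -8): {bar=-15, baz=9, foo=-8}
  after event 5 (t=26: SET baz = 9): {bar=-15, baz=9, foo=-8}
  after event 6 (t=31: SET baz = 6): {bar=-15, baz=6, foo=-8}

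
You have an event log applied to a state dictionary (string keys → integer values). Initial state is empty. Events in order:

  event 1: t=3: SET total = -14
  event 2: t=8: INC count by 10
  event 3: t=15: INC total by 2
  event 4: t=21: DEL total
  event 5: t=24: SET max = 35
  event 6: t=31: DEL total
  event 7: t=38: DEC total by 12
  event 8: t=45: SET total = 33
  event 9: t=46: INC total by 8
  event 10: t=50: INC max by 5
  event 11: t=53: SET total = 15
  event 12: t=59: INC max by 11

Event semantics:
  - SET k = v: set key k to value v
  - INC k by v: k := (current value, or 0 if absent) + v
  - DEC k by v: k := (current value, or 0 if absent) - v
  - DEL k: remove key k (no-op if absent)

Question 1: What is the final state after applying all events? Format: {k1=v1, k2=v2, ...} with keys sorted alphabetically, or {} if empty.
  after event 1 (t=3: SET total = -14): {total=-14}
  after event 2 (t=8: INC count by 10): {count=10, total=-14}
  after event 3 (t=15: INC total by 2): {count=10, total=-12}
  after event 4 (t=21: DEL total): {count=10}
  after event 5 (t=24: SET max = 35): {count=10, max=35}
  after event 6 (t=31: DEL total): {count=10, max=35}
  after event 7 (t=38: DEC total by 12): {count=10, max=35, total=-12}
  after event 8 (t=45: SET total = 33): {count=10, max=35, total=33}
  after event 9 (t=46: INC total by 8): {count=10, max=35, total=41}
  after event 10 (t=50: INC max by 5): {count=10, max=40, total=41}
  after event 11 (t=53: SET total = 15): {count=10, max=40, total=15}
  after event 12 (t=59: INC max by 11): {count=10, max=51, total=15}

Answer: {count=10, max=51, total=15}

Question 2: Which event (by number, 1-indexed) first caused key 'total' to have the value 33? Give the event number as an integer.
Answer: 8

Derivation:
Looking for first event where total becomes 33:
  event 1: total = -14
  event 2: total = -14
  event 3: total = -12
  event 4: total = (absent)
  event 7: total = -12
  event 8: total -12 -> 33  <-- first match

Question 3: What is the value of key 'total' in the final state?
Answer: 15

Derivation:
Track key 'total' through all 12 events:
  event 1 (t=3: SET total = -14): total (absent) -> -14
  event 2 (t=8: INC count by 10): total unchanged
  event 3 (t=15: INC total by 2): total -14 -> -12
  event 4 (t=21: DEL total): total -12 -> (absent)
  event 5 (t=24: SET max = 35): total unchanged
  event 6 (t=31: DEL total): total (absent) -> (absent)
  event 7 (t=38: DEC total by 12): total (absent) -> -12
  event 8 (t=45: SET total = 33): total -12 -> 33
  event 9 (t=46: INC total by 8): total 33 -> 41
  event 10 (t=50: INC max by 5): total unchanged
  event 11 (t=53: SET total = 15): total 41 -> 15
  event 12 (t=59: INC max by 11): total unchanged
Final: total = 15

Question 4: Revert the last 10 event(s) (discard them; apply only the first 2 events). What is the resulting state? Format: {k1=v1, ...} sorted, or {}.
Keep first 2 events (discard last 10):
  after event 1 (t=3: SET total = -14): {total=-14}
  after event 2 (t=8: INC count by 10): {count=10, total=-14}

Answer: {count=10, total=-14}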